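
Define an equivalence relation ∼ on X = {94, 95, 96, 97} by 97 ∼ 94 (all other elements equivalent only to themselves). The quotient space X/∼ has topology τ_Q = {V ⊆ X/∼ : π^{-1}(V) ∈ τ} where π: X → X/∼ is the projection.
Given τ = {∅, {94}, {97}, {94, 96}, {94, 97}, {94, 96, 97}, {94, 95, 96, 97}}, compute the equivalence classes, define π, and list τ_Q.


X/∼ = {[94=97], [95], [96]}; |τ_Q| = 4.

Equivalence classes: [94=97], [95], [96].
Quotient map π: X → X/∼ sends 94 ↦ [94=97], 95 ↦ [95], 96 ↦ [96], 97 ↦ [94=97].
For each subset V ⊆ X/∼, compute π^{-1}(V) ⊆ X and check whether π^{-1}(V) ∈ τ. V is open in τ_Q iff π^{-1}(V) ∈ τ.
  V = {}: π^{-1}(V) = ∅ ∈ τ ✓.
  V = {[94=97]}: π^{-1}(V) = {94, 97} ∈ τ ✓.
  V = {[95]}: π^{-1}(V) = {95} ∉ τ ✗.
  V = {[94=97], [95]}: π^{-1}(V) = {94, 95, 97} ∉ τ ✗.
  V = {[96]}: π^{-1}(V) = {96} ∉ τ ✗.
  V = {[94=97], [96]}: π^{-1}(V) = {94, 96, 97} ∈ τ ✓.
  V = {[95], [96]}: π^{-1}(V) = {95, 96} ∉ τ ✗.
  V = {[94=97], [95], [96]}: π^{-1}(V) = {94, 95, 96, 97} ∈ τ ✓.
Open sets in the quotient: τ_Q = {{}, {[94=97]}, {[94=97], [96]}, {[94=97], [95], [96]}} (4 elements).


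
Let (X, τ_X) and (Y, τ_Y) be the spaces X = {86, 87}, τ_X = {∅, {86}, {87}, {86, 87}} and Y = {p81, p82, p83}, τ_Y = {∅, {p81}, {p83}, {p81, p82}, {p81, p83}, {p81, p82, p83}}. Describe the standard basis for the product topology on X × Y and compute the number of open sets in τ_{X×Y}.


Basis B = {∅ × ∅, {86} × {p81}, {86} × {p83}, {87} × {p81}, {87} × {p83}, {86} × {p81, p82}, {86} × {p81, p83}, {86, 87} × {p81}, {86, 87} × {p83}, {87} × {p81, p82}, {87} × {p81, p83}, {86} × {p81, p82, p83}, {87} × {p81, p82, p83}, {86, 87} × {p81, p82}, {86, 87} × {p81, p83}, {86, 87} × {p81, p82, p83}}; |τ_{X×Y}| = 36.

Enumerate products U × V with U ∈ τ_X, V ∈ τ_Y (deduplicated):
  ∅ × ∅ = {} (∅)
  {86} × {p81} = {(86,p81)}
  {86} × {p83} = {(86,p83)}
  {87} × {p81} = {(87,p81)}
  {87} × {p83} = {(87,p83)}
  {86} × {p81, p82} = {(86,p81), (86,p82)}
  {86} × {p81, p83} = {(86,p81), (86,p83)}
  {86, 87} × {p81} = {(86,p81), (87,p81)}
  {86, 87} × {p83} = {(86,p83), (87,p83)}
  {87} × {p81, p82} = {(87,p81), (87,p82)}
  {87} × {p81, p83} = {(87,p81), (87,p83)}
  {86} × {p81, p82, p83} = {(86,p81), (86,p82), (86,p83)}
  {87} × {p81, p82, p83} = {(87,p81), (87,p82), (87,p83)}
  {86, 87} × {p81, p82} = {(86,p81), (86,p82), (87,p81), (87,p82)}
  {86, 87} × {p81, p83} = {(86,p81), (86,p83), (87,p81), (87,p83)}
  {86, 87} × {p81, p82, p83} = {(86,p81), (86,p82), (86,p83), (87,p81), (87,p82), (87,p83)}
These 16 distinct sets form the basis B.
Close under arbitrary unions to get τ_{X×Y}; counting gives |τ_{X×Y}| = 36.


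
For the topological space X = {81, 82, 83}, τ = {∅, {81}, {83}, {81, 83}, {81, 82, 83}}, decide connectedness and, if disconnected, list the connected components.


(X, τ) is connected.

Find clopen sets (U ∈ τ with X ∖ U ∈ τ):
  U = ∅, X ∖ U = {81, 82, 83} — both open, so U is clopen.
  U = {81, 82, 83}, X ∖ U = ∅ — both open, so U is clopen.
Only trivial clopens (∅ and X) exist, so (X, τ) is connected.
Compute connected components by grouping points that agree on all clopens:
  component: {81, 82, 83}


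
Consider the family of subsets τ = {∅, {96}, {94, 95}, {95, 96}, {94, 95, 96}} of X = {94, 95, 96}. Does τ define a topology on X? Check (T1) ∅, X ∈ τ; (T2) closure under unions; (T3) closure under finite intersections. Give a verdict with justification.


τ is NOT a topology on X.

Axiom (T1): ∅ ∈ τ? Yes; X ∈ τ? Yes.
Axiom (T2/T3): check pairwise unions and intersections of members of τ.
Counterexample for (T3): {94, 95} ∩ {95, 96} = {95} ∉ τ. Therefore τ is NOT a topology.


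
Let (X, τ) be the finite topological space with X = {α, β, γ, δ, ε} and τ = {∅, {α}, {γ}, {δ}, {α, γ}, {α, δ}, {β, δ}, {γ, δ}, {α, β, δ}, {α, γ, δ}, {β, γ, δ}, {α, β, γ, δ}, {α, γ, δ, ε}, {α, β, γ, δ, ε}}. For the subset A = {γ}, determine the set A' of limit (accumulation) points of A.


A' = {ε}

For each x ∈ X, list the open sets U ∈ τ with x ∈ U, then check whether U ∩ (A ∖ {x}) ≠ ∅ for every such U.
  x = α: open {α} ∋ x has {α} ∩ (A ∖ {α}) = ∅, so x is NOT a limit point.
  x = β: open {β, δ} ∋ x has {β, δ} ∩ (A ∖ {β}) = ∅, so x is NOT a limit point.
  x = γ: open {γ} ∋ x has {γ} ∩ (A ∖ {γ}) = ∅, so x is NOT a limit point.
  x = δ: open {δ} ∋ x has {δ} ∩ (A ∖ {δ}) = ∅, so x is NOT a limit point.
  x = ε: opens ∋ x are {α, γ, δ, ε}, {α, β, γ, δ, ε}; each meets A ∖ {ε}, so x IS a limit point.
Collecting: A' = {ε}.


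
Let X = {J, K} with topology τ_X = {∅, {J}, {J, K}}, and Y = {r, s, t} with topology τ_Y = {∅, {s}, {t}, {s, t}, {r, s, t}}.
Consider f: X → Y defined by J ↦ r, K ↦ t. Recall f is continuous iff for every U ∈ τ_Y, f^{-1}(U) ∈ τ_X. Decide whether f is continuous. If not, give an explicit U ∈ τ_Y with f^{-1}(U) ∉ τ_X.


f is NOT continuous.

Compute f^{-1}(U) for each U ∈ τ_Y:
  U = ∅: f^{-1}(U) = ∅ ∈ τ_X ✓.
  U = {s}: f^{-1}(U) = ∅ ∈ τ_X ✓.
  U = {t}: f^{-1}(U) = {K} ∉ τ_X ✗.
  U = {s, t}: f^{-1}(U) = {K} ∉ τ_X ✗.
  U = {r, s, t}: f^{-1}(U) = {J, K} ∈ τ_X ✓.
Found U = {t} with f^{-1}(U) = {K} not in τ_X. Therefore f is NOT continuous.


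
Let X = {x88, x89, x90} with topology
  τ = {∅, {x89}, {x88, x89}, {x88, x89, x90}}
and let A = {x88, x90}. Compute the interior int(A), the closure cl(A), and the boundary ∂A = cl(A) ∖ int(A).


int(A) = ∅, cl(A) = {x88, x90}, ∂A = {x88, x90}.

Closed sets in (X, τ) are complements of opens:
  closed(X, τ) = {∅, {x90}, {x88, x90}, {x88, x89, x90}}.
int(A) = ⋃ {U ∈ τ : U ⊆ A}. Opens contained in A: ∅.
Taking the union of these: int(A) = ∅.
cl(A) = ⋂ {C closed : A ⊆ C}. Closed sets containing A: {x88, x90}, {x88, x89, x90}.
Intersecting these: cl(A) = {x88, x90}.
∂A = cl(A) ∖ int(A) = {x88, x90} ∖ ∅ = {x88, x90}.


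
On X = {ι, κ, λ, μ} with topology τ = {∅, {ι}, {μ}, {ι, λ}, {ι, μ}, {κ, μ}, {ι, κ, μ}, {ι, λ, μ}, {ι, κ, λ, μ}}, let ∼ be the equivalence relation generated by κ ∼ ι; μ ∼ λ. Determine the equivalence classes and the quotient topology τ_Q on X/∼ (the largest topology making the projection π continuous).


X/∼ = {[ι=κ], [λ=μ]}; |τ_Q| = 2.

Equivalence classes: [ι=κ], [λ=μ].
Quotient map π: X → X/∼ sends ι ↦ [ι=κ], κ ↦ [ι=κ], λ ↦ [λ=μ], μ ↦ [λ=μ].
For each subset V ⊆ X/∼, compute π^{-1}(V) ⊆ X and check whether π^{-1}(V) ∈ τ. V is open in τ_Q iff π^{-1}(V) ∈ τ.
  V = {}: π^{-1}(V) = ∅ ∈ τ ✓.
  V = {[ι=κ]}: π^{-1}(V) = {ι, κ} ∉ τ ✗.
  V = {[λ=μ]}: π^{-1}(V) = {λ, μ} ∉ τ ✗.
  V = {[ι=κ], [λ=μ]}: π^{-1}(V) = {ι, κ, λ, μ} ∈ τ ✓.
Open sets in the quotient: τ_Q = {{}, {[ι=κ], [λ=μ]}} (2 elements).


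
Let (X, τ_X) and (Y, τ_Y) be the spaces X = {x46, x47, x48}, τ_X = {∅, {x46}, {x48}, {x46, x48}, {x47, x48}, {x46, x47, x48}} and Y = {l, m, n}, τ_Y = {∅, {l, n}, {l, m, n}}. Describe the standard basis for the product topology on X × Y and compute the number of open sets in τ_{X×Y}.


Basis B = {∅ × ∅, {x46} × {l, n}, {x48} × {l, n}, {x46} × {l, m, n}, {x48} × {l, m, n}, {x46, x48} × {l, n}, {x47, x48} × {l, n}, {x46, x48} × {l, m, n}, {x46, x47, x48} × {l, n}, {x47, x48} × {l, m, n}, {x46, x47, x48} × {l, m, n}}; |τ_{X×Y}| = 18.

Enumerate products U × V with U ∈ τ_X, V ∈ τ_Y (deduplicated):
  ∅ × ∅ = {} (∅)
  {x46} × {l, n} = {(x46,l), (x46,n)}
  {x48} × {l, n} = {(x48,l), (x48,n)}
  {x46} × {l, m, n} = {(x46,l), (x46,m), (x46,n)}
  {x48} × {l, m, n} = {(x48,l), (x48,m), (x48,n)}
  {x46, x48} × {l, n} = {(x46,l), (x46,n), (x48,l), (x48,n)}
  {x47, x48} × {l, n} = {(x47,l), (x47,n), (x48,l), (x48,n)}
  {x46, x48} × {l, m, n} = {(x46,l), (x46,m), (x46,n), (x48,l), (x48,m), (x48,n)}
  {x46, x47, x48} × {l, n} = {(x46,l), (x46,n), (x47,l), (x47,n), (x48,l), (x48,n)}
  {x47, x48} × {l, m, n} = {(x47,l), (x47,m), (x47,n), (x48,l), (x48,m), (x48,n)}
  {x46, x47, x48} × {l, m, n} = {(x46,l), (x46,m), (x46,n), (x47,l), (x47,m), (x47,n), (x48,l), (x48,m), (x48,n)}
These 11 distinct sets form the basis B.
Close under arbitrary unions to get τ_{X×Y}; counting gives |τ_{X×Y}| = 18.


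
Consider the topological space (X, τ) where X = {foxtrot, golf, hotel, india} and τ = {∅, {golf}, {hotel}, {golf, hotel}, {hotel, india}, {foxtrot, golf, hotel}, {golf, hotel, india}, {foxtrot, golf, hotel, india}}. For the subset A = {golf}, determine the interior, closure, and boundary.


int(A) = {golf}, cl(A) = {foxtrot, golf}, ∂A = {foxtrot}.

Closed sets in (X, τ) are complements of opens:
  closed(X, τ) = {∅, {foxtrot}, {india}, {foxtrot, golf}, {foxtrot, india}, {foxtrot, golf, india}, {foxtrot, hotel, india}, {foxtrot, golf, hotel, india}}.
int(A) = ⋃ {U ∈ τ : U ⊆ A}. Opens contained in A: ∅, {golf}.
Taking the union of these: int(A) = {golf}.
cl(A) = ⋂ {C closed : A ⊆ C}. Closed sets containing A: {foxtrot, golf}, {foxtrot, golf, india}, {foxtrot, golf, hotel, india}.
Intersecting these: cl(A) = {foxtrot, golf}.
∂A = cl(A) ∖ int(A) = {foxtrot, golf} ∖ {golf} = {foxtrot}.


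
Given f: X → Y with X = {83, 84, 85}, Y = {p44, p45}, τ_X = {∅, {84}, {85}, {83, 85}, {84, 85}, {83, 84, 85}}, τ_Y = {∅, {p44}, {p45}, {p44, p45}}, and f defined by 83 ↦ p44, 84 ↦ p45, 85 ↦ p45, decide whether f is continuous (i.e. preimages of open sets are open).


f is NOT continuous.

Compute f^{-1}(U) for each U ∈ τ_Y:
  U = ∅: f^{-1}(U) = ∅ ∈ τ_X ✓.
  U = {p44}: f^{-1}(U) = {83} ∉ τ_X ✗.
  U = {p45}: f^{-1}(U) = {84, 85} ∈ τ_X ✓.
  U = {p44, p45}: f^{-1}(U) = {83, 84, 85} ∈ τ_X ✓.
Found U = {p44} with f^{-1}(U) = {83} not in τ_X. Therefore f is NOT continuous.


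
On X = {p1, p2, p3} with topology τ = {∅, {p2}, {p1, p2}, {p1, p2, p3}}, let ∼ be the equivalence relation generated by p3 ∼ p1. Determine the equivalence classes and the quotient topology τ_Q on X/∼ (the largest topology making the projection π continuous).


X/∼ = {[p1=p3], [p2]}; |τ_Q| = 3.

Equivalence classes: [p1=p3], [p2].
Quotient map π: X → X/∼ sends p1 ↦ [p1=p3], p2 ↦ [p2], p3 ↦ [p1=p3].
For each subset V ⊆ X/∼, compute π^{-1}(V) ⊆ X and check whether π^{-1}(V) ∈ τ. V is open in τ_Q iff π^{-1}(V) ∈ τ.
  V = {}: π^{-1}(V) = ∅ ∈ τ ✓.
  V = {[p1=p3]}: π^{-1}(V) = {p1, p3} ∉ τ ✗.
  V = {[p2]}: π^{-1}(V) = {p2} ∈ τ ✓.
  V = {[p1=p3], [p2]}: π^{-1}(V) = {p1, p2, p3} ∈ τ ✓.
Open sets in the quotient: τ_Q = {{}, {[p2]}, {[p1=p3], [p2]}} (3 elements).


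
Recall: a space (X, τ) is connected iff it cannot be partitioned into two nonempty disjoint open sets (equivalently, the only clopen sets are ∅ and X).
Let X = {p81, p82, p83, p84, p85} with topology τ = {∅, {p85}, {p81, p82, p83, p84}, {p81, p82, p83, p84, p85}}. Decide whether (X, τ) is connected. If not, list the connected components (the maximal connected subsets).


(X, τ) is disconnected; components = [{p85}, {p81, p82, p83, p84}].

Find clopen sets (U ∈ τ with X ∖ U ∈ τ):
  U = ∅, X ∖ U = {p81, p82, p83, p84, p85} — both open, so U is clopen.
  U = {p85}, X ∖ U = {p81, p82, p83, p84} — both open, so U is clopen.
  U = {p81, p82, p83, p84}, X ∖ U = {p85} — both open, so U is clopen.
  U = {p81, p82, p83, p84, p85}, X ∖ U = ∅ — both open, so U is clopen.
Nontrivial clopen(s) exist: e.g. {p81, p82, p83, p84}. So (X, τ) is disconnected.
Compute connected components by grouping points that agree on all clopens:
  component: {p85}
  component: {p81, p82, p83, p84}


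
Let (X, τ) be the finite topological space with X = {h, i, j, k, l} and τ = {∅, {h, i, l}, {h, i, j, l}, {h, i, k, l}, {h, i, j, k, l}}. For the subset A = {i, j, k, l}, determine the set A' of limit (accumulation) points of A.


A' = {h, i, j, k, l}

For each x ∈ X, list the open sets U ∈ τ with x ∈ U, then check whether U ∩ (A ∖ {x}) ≠ ∅ for every such U.
  x = h: opens ∋ x are {h, i, l}, {h, i, j, l}, {h, i, k, l}, {h, i, j, k, l}; each meets A ∖ {h}, so x IS a limit point.
  x = i: opens ∋ x are {h, i, l}, {h, i, j, l}, {h, i, k, l}, {h, i, j, k, l}; each meets A ∖ {i}, so x IS a limit point.
  x = j: opens ∋ x are {h, i, j, l}, {h, i, j, k, l}; each meets A ∖ {j}, so x IS a limit point.
  x = k: opens ∋ x are {h, i, k, l}, {h, i, j, k, l}; each meets A ∖ {k}, so x IS a limit point.
  x = l: opens ∋ x are {h, i, l}, {h, i, j, l}, {h, i, k, l}, {h, i, j, k, l}; each meets A ∖ {l}, so x IS a limit point.
Collecting: A' = {h, i, j, k, l}.


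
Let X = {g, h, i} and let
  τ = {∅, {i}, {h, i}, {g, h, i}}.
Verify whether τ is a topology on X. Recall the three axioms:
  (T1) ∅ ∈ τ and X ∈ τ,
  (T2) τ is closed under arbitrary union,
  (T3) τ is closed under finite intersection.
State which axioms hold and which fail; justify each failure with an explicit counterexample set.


τ IS a topology on X.

Axiom (T1): ∅ ∈ τ? Yes; X ∈ τ? Yes.
Axiom (T2/T3): check pairwise unions and intersections of members of τ.
All pairwise intersections and unions checked — each lies in τ. Therefore τ satisfies (T1), (T2), (T3): it IS a topology on X.


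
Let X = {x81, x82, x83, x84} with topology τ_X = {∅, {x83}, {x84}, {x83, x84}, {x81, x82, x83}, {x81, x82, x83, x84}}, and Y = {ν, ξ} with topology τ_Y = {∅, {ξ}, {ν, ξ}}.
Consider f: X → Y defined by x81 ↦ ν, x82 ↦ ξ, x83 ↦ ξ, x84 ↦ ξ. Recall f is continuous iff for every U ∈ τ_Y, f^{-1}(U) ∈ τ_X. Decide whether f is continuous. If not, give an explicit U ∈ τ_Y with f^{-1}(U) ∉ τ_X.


f is NOT continuous.

Compute f^{-1}(U) for each U ∈ τ_Y:
  U = ∅: f^{-1}(U) = ∅ ∈ τ_X ✓.
  U = {ξ}: f^{-1}(U) = {x82, x83, x84} ∉ τ_X ✗.
  U = {ν, ξ}: f^{-1}(U) = {x81, x82, x83, x84} ∈ τ_X ✓.
Found U = {ξ} with f^{-1}(U) = {x82, x83, x84} not in τ_X. Therefore f is NOT continuous.


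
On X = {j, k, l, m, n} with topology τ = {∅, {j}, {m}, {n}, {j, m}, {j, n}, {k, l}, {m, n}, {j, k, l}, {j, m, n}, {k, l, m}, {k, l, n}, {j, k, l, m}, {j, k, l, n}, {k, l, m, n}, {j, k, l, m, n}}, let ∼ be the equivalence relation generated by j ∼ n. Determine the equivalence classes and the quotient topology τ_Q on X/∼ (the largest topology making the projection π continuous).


X/∼ = {[j=n], [k], [l], [m]}; |τ_Q| = 8.

Equivalence classes: [j=n], [k], [l], [m].
Quotient map π: X → X/∼ sends j ↦ [j=n], k ↦ [k], l ↦ [l], m ↦ [m], n ↦ [j=n].
For each subset V ⊆ X/∼, compute π^{-1}(V) ⊆ X and check whether π^{-1}(V) ∈ τ. V is open in τ_Q iff π^{-1}(V) ∈ τ.
  V = {}: π^{-1}(V) = ∅ ∈ τ ✓.
  V = {[j=n]}: π^{-1}(V) = {j, n} ∈ τ ✓.
  V = {[k]}: π^{-1}(V) = {k} ∉ τ ✗.
  V = {[j=n], [k]}: π^{-1}(V) = {j, k, n} ∉ τ ✗.
  V = {[l]}: π^{-1}(V) = {l} ∉ τ ✗.
  V = {[j=n], [l]}: π^{-1}(V) = {j, l, n} ∉ τ ✗.
  V = {[k], [l]}: π^{-1}(V) = {k, l} ∈ τ ✓.
  V = {[j=n], [k], [l]}: π^{-1}(V) = {j, k, l, n} ∈ τ ✓.
  V = {[m]}: π^{-1}(V) = {m} ∈ τ ✓.
  V = {[j=n], [m]}: π^{-1}(V) = {j, m, n} ∈ τ ✓.
  V = {[k], [m]}: π^{-1}(V) = {k, m} ∉ τ ✗.
  V = {[j=n], [k], [m]}: π^{-1}(V) = {j, k, m, n} ∉ τ ✗.
  V = {[l], [m]}: π^{-1}(V) = {l, m} ∉ τ ✗.
  V = {[j=n], [l], [m]}: π^{-1}(V) = {j, l, m, n} ∉ τ ✗.
  V = {[k], [l], [m]}: π^{-1}(V) = {k, l, m} ∈ τ ✓.
  V = {[j=n], [k], [l], [m]}: π^{-1}(V) = {j, k, l, m, n} ∈ τ ✓.
Open sets in the quotient: τ_Q = {{}, {[j=n]}, {[k], [l]}, {[j=n], [k], [l]}, {[m]}, {[j=n], [m]}, {[k], [l], [m]}, {[j=n], [k], [l], [m]}} (8 elements).


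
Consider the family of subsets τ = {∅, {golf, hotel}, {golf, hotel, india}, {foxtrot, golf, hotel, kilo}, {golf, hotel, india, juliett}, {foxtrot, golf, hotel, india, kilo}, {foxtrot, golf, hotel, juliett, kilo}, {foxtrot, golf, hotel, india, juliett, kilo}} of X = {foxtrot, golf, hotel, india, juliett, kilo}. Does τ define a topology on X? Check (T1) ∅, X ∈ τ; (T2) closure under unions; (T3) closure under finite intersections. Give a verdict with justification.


τ is NOT a topology on X.

Axiom (T1): ∅ ∈ τ? Yes; X ∈ τ? Yes.
Axiom (T2/T3): check pairwise unions and intersections of members of τ.
Counterexample for (T3): {golf, hotel, india, juliett} ∩ {foxtrot, golf, hotel, juliett, kilo} = {golf, hotel, juliett} ∉ τ. Therefore τ is NOT a topology.


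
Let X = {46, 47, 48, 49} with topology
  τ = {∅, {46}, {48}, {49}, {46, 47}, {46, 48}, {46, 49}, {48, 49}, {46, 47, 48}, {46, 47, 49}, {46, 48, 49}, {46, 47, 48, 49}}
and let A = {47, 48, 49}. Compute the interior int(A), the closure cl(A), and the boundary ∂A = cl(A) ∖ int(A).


int(A) = {48, 49}, cl(A) = {47, 48, 49}, ∂A = {47}.

Closed sets in (X, τ) are complements of opens:
  closed(X, τ) = {∅, {47}, {48}, {49}, {46, 47}, {47, 48}, {47, 49}, {48, 49}, {46, 47, 48}, {46, 47, 49}, {47, 48, 49}, {46, 47, 48, 49}}.
int(A) = ⋃ {U ∈ τ : U ⊆ A}. Opens contained in A: ∅, {48}, {49}, {48, 49}.
Taking the union of these: int(A) = {48, 49}.
cl(A) = ⋂ {C closed : A ⊆ C}. Closed sets containing A: {47, 48, 49}, {46, 47, 48, 49}.
Intersecting these: cl(A) = {47, 48, 49}.
∂A = cl(A) ∖ int(A) = {47, 48, 49} ∖ {48, 49} = {47}.


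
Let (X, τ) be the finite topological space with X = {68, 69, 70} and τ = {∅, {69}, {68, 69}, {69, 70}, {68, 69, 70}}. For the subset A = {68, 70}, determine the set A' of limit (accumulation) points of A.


A' = ∅

For each x ∈ X, list the open sets U ∈ τ with x ∈ U, then check whether U ∩ (A ∖ {x}) ≠ ∅ for every such U.
  x = 68: open {68, 69} ∋ x has {68, 69} ∩ (A ∖ {68}) = ∅, so x is NOT a limit point.
  x = 69: open {69} ∋ x has {69} ∩ (A ∖ {69}) = ∅, so x is NOT a limit point.
  x = 70: open {69, 70} ∋ x has {69, 70} ∩ (A ∖ {70}) = ∅, so x is NOT a limit point.
Collecting: A' = ∅.


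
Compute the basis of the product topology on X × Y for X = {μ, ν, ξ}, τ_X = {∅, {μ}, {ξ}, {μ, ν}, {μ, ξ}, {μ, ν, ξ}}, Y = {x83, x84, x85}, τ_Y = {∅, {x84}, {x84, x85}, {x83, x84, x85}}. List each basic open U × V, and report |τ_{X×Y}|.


Basis B = {∅ × ∅, {μ} × {x84}, {ξ} × {x84}, {μ} × {x84, x85}, {μ, ν} × {x84}, {μ, ξ} × {x84}, {ξ} × {x84, x85}, {μ} × {x83, x84, x85}, {μ, ν, ξ} × {x84}, {ξ} × {x83, x84, x85}, {μ, ν} × {x84, x85}, {μ, ξ} × {x84, x85}, {μ, ν} × {x83, x84, x85}, {μ, ξ} × {x83, x84, x85}, {μ, ν, ξ} × {x84, x85}, {μ, ν, ξ} × {x83, x84, x85}}; |τ_{X×Y}| = 40.

Enumerate products U × V with U ∈ τ_X, V ∈ τ_Y (deduplicated):
  ∅ × ∅ = {} (∅)
  {μ} × {x84} = {(μ,x84)}
  {ξ} × {x84} = {(ξ,x84)}
  {μ} × {x84, x85} = {(μ,x84), (μ,x85)}
  {μ, ν} × {x84} = {(μ,x84), (ν,x84)}
  {μ, ξ} × {x84} = {(μ,x84), (ξ,x84)}
  {ξ} × {x84, x85} = {(ξ,x84), (ξ,x85)}
  {μ} × {x83, x84, x85} = {(μ,x83), (μ,x84), (μ,x85)}
  {μ, ν, ξ} × {x84} = {(μ,x84), (ν,x84), (ξ,x84)}
  {ξ} × {x83, x84, x85} = {(ξ,x83), (ξ,x84), (ξ,x85)}
  {μ, ν} × {x84, x85} = {(μ,x84), (μ,x85), (ν,x84), (ν,x85)}
  {μ, ξ} × {x84, x85} = {(μ,x84), (μ,x85), (ξ,x84), (ξ,x85)}
  {μ, ν} × {x83, x84, x85} = {(μ,x83), (μ,x84), (μ,x85), (ν,x83), (ν,x84), (ν,x85)}
  {μ, ξ} × {x83, x84, x85} = {(μ,x83), (μ,x84), (μ,x85), (ξ,x83), (ξ,x84), (ξ,x85)}
  {μ, ν, ξ} × {x84, x85} = {(μ,x84), (μ,x85), (ν,x84), (ν,x85), (ξ,x84), (ξ,x85)}
  {μ, ν, ξ} × {x83, x84, x85} = {(μ,x83), (μ,x84), (μ,x85), (ν,x83), (ν,x84), (ν,x85), (ξ,x83), (ξ,x84), (ξ,x85)}
These 16 distinct sets form the basis B.
Close under arbitrary unions to get τ_{X×Y}; counting gives |τ_{X×Y}| = 40.


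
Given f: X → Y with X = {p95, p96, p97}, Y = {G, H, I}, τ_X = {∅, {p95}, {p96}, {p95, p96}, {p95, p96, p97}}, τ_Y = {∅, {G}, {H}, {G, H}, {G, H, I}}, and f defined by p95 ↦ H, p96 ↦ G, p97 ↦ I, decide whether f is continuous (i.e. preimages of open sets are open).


f IS continuous.

Compute f^{-1}(U) for each U ∈ τ_Y:
  U = ∅: f^{-1}(U) = ∅ ∈ τ_X ✓.
  U = {G}: f^{-1}(U) = {p96} ∈ τ_X ✓.
  U = {H}: f^{-1}(U) = {p95} ∈ τ_X ✓.
  U = {G, H}: f^{-1}(U) = {p95, p96} ∈ τ_X ✓.
  U = {G, H, I}: f^{-1}(U) = {p95, p96, p97} ∈ τ_X ✓.
Every preimage lies in τ_X, so f IS continuous.


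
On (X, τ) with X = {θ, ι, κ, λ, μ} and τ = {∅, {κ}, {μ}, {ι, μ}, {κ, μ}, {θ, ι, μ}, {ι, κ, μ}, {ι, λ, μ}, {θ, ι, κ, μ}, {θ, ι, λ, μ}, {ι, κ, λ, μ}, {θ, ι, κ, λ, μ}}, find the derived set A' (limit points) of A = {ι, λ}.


A' = {θ, λ}

For each x ∈ X, list the open sets U ∈ τ with x ∈ U, then check whether U ∩ (A ∖ {x}) ≠ ∅ for every such U.
  x = θ: opens ∋ x are {θ, ι, μ}, {θ, ι, κ, μ}, {θ, ι, λ, μ}, {θ, ι, κ, λ, μ}; each meets A ∖ {θ}, so x IS a limit point.
  x = ι: open {ι, μ} ∋ x has {ι, μ} ∩ (A ∖ {ι}) = ∅, so x is NOT a limit point.
  x = κ: open {κ} ∋ x has {κ} ∩ (A ∖ {κ}) = ∅, so x is NOT a limit point.
  x = λ: opens ∋ x are {ι, λ, μ}, {θ, ι, λ, μ}, {ι, κ, λ, μ}, {θ, ι, κ, λ, μ}; each meets A ∖ {λ}, so x IS a limit point.
  x = μ: open {μ} ∋ x has {μ} ∩ (A ∖ {μ}) = ∅, so x is NOT a limit point.
Collecting: A' = {θ, λ}.


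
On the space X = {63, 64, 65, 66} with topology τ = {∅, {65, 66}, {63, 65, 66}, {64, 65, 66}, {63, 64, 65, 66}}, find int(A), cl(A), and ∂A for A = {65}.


int(A) = ∅, cl(A) = {63, 64, 65, 66}, ∂A = {63, 64, 65, 66}.

Closed sets in (X, τ) are complements of opens:
  closed(X, τ) = {∅, {63}, {64}, {63, 64}, {63, 64, 65, 66}}.
int(A) = ⋃ {U ∈ τ : U ⊆ A}. Opens contained in A: ∅.
Taking the union of these: int(A) = ∅.
cl(A) = ⋂ {C closed : A ⊆ C}. Closed sets containing A: {63, 64, 65, 66}.
Intersecting these: cl(A) = {63, 64, 65, 66}.
∂A = cl(A) ∖ int(A) = {63, 64, 65, 66} ∖ ∅ = {63, 64, 65, 66}.


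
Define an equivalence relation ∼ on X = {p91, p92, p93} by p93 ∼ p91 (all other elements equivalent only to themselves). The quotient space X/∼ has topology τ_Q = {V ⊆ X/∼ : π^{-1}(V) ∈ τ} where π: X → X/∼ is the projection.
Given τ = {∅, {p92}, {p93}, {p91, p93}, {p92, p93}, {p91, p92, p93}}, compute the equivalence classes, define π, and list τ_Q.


X/∼ = {[p91=p93], [p92]}; |τ_Q| = 4.

Equivalence classes: [p91=p93], [p92].
Quotient map π: X → X/∼ sends p91 ↦ [p91=p93], p92 ↦ [p92], p93 ↦ [p91=p93].
For each subset V ⊆ X/∼, compute π^{-1}(V) ⊆ X and check whether π^{-1}(V) ∈ τ. V is open in τ_Q iff π^{-1}(V) ∈ τ.
  V = {}: π^{-1}(V) = ∅ ∈ τ ✓.
  V = {[p91=p93]}: π^{-1}(V) = {p91, p93} ∈ τ ✓.
  V = {[p92]}: π^{-1}(V) = {p92} ∈ τ ✓.
  V = {[p91=p93], [p92]}: π^{-1}(V) = {p91, p92, p93} ∈ τ ✓.
Open sets in the quotient: τ_Q = {{}, {[p91=p93]}, {[p92]}, {[p91=p93], [p92]}} (4 elements).


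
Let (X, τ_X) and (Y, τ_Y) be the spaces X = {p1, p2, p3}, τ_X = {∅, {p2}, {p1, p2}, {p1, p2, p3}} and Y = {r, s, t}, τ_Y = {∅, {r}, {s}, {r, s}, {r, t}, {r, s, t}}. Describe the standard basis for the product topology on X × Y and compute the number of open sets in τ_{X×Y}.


Basis B = {∅ × ∅, {p2} × {r}, {p2} × {s}, {p1, p2} × {r}, {p1, p2} × {s}, {p2} × {r, s}, {p2} × {r, t}, {p1, p2, p3} × {r}, {p1, p2, p3} × {s}, {p2} × {r, s, t}, {p1, p2} × {r, s}, {p1, p2} × {r, t}, {p1, p2} × {r, s, t}, {p1, p2, p3} × {r, s}, {p1, p2, p3} × {r, t}, {p1, p2, p3} × {r, s, t}}; |τ_{X×Y}| = 40.

Enumerate products U × V with U ∈ τ_X, V ∈ τ_Y (deduplicated):
  ∅ × ∅ = {} (∅)
  {p2} × {r} = {(p2,r)}
  {p2} × {s} = {(p2,s)}
  {p1, p2} × {r} = {(p1,r), (p2,r)}
  {p1, p2} × {s} = {(p1,s), (p2,s)}
  {p2} × {r, s} = {(p2,r), (p2,s)}
  {p2} × {r, t} = {(p2,r), (p2,t)}
  {p1, p2, p3} × {r} = {(p1,r), (p2,r), (p3,r)}
  {p1, p2, p3} × {s} = {(p1,s), (p2,s), (p3,s)}
  {p2} × {r, s, t} = {(p2,r), (p2,s), (p2,t)}
  {p1, p2} × {r, s} = {(p1,r), (p1,s), (p2,r), (p2,s)}
  {p1, p2} × {r, t} = {(p1,r), (p1,t), (p2,r), (p2,t)}
  {p1, p2} × {r, s, t} = {(p1,r), (p1,s), (p1,t), (p2,r), (p2,s), (p2,t)}
  {p1, p2, p3} × {r, s} = {(p1,r), (p1,s), (p2,r), (p2,s), (p3,r), (p3,s)}
  {p1, p2, p3} × {r, t} = {(p1,r), (p1,t), (p2,r), (p2,t), (p3,r), (p3,t)}
  {p1, p2, p3} × {r, s, t} = {(p1,r), (p1,s), (p1,t), (p2,r), (p2,s), (p2,t), (p3,r), (p3,s), (p3,t)}
These 16 distinct sets form the basis B.
Close under arbitrary unions to get τ_{X×Y}; counting gives |τ_{X×Y}| = 40.


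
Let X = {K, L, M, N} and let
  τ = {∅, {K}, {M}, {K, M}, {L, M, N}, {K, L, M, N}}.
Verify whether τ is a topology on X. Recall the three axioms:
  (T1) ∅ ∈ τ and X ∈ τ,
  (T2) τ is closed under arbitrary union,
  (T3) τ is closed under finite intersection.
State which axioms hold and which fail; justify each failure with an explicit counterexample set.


τ IS a topology on X.

Axiom (T1): ∅ ∈ τ? Yes; X ∈ τ? Yes.
Axiom (T2/T3): check pairwise unions and intersections of members of τ.
All pairwise intersections and unions checked — each lies in τ. Therefore τ satisfies (T1), (T2), (T3): it IS a topology on X.


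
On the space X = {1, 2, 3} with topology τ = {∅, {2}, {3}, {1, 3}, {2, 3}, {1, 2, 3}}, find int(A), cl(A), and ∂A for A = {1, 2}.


int(A) = {2}, cl(A) = {1, 2}, ∂A = {1}.

Closed sets in (X, τ) are complements of opens:
  closed(X, τ) = {∅, {1}, {2}, {1, 2}, {1, 3}, {1, 2, 3}}.
int(A) = ⋃ {U ∈ τ : U ⊆ A}. Opens contained in A: ∅, {2}.
Taking the union of these: int(A) = {2}.
cl(A) = ⋂ {C closed : A ⊆ C}. Closed sets containing A: {1, 2}, {1, 2, 3}.
Intersecting these: cl(A) = {1, 2}.
∂A = cl(A) ∖ int(A) = {1, 2} ∖ {2} = {1}.


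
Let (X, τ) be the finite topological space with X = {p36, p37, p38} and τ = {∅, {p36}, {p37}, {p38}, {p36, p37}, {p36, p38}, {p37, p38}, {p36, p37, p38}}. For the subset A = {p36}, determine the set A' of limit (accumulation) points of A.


A' = ∅

For each x ∈ X, list the open sets U ∈ τ with x ∈ U, then check whether U ∩ (A ∖ {x}) ≠ ∅ for every such U.
  x = p36: open {p36} ∋ x has {p36} ∩ (A ∖ {p36}) = ∅, so x is NOT a limit point.
  x = p37: open {p37} ∋ x has {p37} ∩ (A ∖ {p37}) = ∅, so x is NOT a limit point.
  x = p38: open {p38} ∋ x has {p38} ∩ (A ∖ {p38}) = ∅, so x is NOT a limit point.
Collecting: A' = ∅.


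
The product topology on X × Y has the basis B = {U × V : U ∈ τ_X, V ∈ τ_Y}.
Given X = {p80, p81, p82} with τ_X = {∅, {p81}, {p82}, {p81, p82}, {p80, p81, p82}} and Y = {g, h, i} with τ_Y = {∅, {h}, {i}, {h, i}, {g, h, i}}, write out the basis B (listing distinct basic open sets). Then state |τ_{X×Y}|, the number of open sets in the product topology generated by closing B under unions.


Basis B = {∅ × ∅, {p81} × {h}, {p81} × {i}, {p82} × {h}, {p82} × {i}, {p81} × {h, i}, {p81, p82} × {h}, {p81, p82} × {i}, {p82} × {h, i}, {p80, p81, p82} × {h}, {p80, p81, p82} × {i}, {p81} × {g, h, i}, {p82} × {g, h, i}, {p81, p82} × {h, i}, {p80, p81, p82} × {h, i}, {p81, p82} × {g, h, i}, {p80, p81, p82} × {g, h, i}}; |τ_{X×Y}| = 48.

Enumerate products U × V with U ∈ τ_X, V ∈ τ_Y (deduplicated):
  ∅ × ∅ = {} (∅)
  {p81} × {h} = {(p81,h)}
  {p81} × {i} = {(p81,i)}
  {p82} × {h} = {(p82,h)}
  {p82} × {i} = {(p82,i)}
  {p81} × {h, i} = {(p81,h), (p81,i)}
  {p81, p82} × {h} = {(p81,h), (p82,h)}
  {p81, p82} × {i} = {(p81,i), (p82,i)}
  {p82} × {h, i} = {(p82,h), (p82,i)}
  {p80, p81, p82} × {h} = {(p80,h), (p81,h), (p82,h)}
  {p80, p81, p82} × {i} = {(p80,i), (p81,i), (p82,i)}
  {p81} × {g, h, i} = {(p81,g), (p81,h), (p81,i)}
  {p82} × {g, h, i} = {(p82,g), (p82,h), (p82,i)}
  {p81, p82} × {h, i} = {(p81,h), (p81,i), (p82,h), (p82,i)}
  {p80, p81, p82} × {h, i} = {(p80,h), (p80,i), (p81,h), (p81,i), (p82,h), (p82,i)}
  {p81, p82} × {g, h, i} = {(p81,g), (p81,h), (p81,i), (p82,g), (p82,h), (p82,i)}
  {p80, p81, p82} × {g, h, i} = {(p80,g), (p80,h), (p80,i), (p81,g), (p81,h), (p81,i), (p82,g), (p82,h), (p82,i)}
These 17 distinct sets form the basis B.
Close under arbitrary unions to get τ_{X×Y}; counting gives |τ_{X×Y}| = 48.


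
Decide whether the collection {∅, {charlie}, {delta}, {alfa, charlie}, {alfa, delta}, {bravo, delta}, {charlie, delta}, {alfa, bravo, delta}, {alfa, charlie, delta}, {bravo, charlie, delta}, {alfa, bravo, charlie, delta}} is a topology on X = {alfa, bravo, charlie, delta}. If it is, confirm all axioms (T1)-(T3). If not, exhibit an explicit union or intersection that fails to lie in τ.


τ is NOT a topology on X.

Axiom (T1): ∅ ∈ τ? Yes; X ∈ τ? Yes.
Axiom (T2/T3): check pairwise unions and intersections of members of τ.
Counterexample for (T3): {alfa, charlie} ∩ {alfa, delta} = {alfa} ∉ τ. Therefore τ is NOT a topology.


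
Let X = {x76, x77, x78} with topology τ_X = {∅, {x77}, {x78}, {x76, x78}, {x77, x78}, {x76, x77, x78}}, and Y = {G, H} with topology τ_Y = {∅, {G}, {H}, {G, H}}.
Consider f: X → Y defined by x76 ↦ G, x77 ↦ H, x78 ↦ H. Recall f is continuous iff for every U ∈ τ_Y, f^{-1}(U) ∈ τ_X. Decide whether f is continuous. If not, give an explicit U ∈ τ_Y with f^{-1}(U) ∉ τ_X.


f is NOT continuous.

Compute f^{-1}(U) for each U ∈ τ_Y:
  U = ∅: f^{-1}(U) = ∅ ∈ τ_X ✓.
  U = {G}: f^{-1}(U) = {x76} ∉ τ_X ✗.
  U = {H}: f^{-1}(U) = {x77, x78} ∈ τ_X ✓.
  U = {G, H}: f^{-1}(U) = {x76, x77, x78} ∈ τ_X ✓.
Found U = {G} with f^{-1}(U) = {x76} not in τ_X. Therefore f is NOT continuous.


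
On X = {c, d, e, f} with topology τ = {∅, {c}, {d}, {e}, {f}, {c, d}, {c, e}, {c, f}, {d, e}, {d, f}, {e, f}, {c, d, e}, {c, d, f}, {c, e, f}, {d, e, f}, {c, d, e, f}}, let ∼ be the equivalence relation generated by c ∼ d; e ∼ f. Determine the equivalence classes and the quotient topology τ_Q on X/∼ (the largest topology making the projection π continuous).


X/∼ = {[c=d], [e=f]}; |τ_Q| = 4.

Equivalence classes: [c=d], [e=f].
Quotient map π: X → X/∼ sends c ↦ [c=d], d ↦ [c=d], e ↦ [e=f], f ↦ [e=f].
For each subset V ⊆ X/∼, compute π^{-1}(V) ⊆ X and check whether π^{-1}(V) ∈ τ. V is open in τ_Q iff π^{-1}(V) ∈ τ.
  V = {}: π^{-1}(V) = ∅ ∈ τ ✓.
  V = {[c=d]}: π^{-1}(V) = {c, d} ∈ τ ✓.
  V = {[e=f]}: π^{-1}(V) = {e, f} ∈ τ ✓.
  V = {[c=d], [e=f]}: π^{-1}(V) = {c, d, e, f} ∈ τ ✓.
Open sets in the quotient: τ_Q = {{}, {[c=d]}, {[e=f]}, {[c=d], [e=f]}} (4 elements).


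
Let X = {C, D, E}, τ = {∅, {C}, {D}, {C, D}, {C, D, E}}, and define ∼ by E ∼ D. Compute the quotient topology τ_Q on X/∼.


X/∼ = {[C], [D=E]}; |τ_Q| = 3.

Equivalence classes: [C], [D=E].
Quotient map π: X → X/∼ sends C ↦ [C], D ↦ [D=E], E ↦ [D=E].
For each subset V ⊆ X/∼, compute π^{-1}(V) ⊆ X and check whether π^{-1}(V) ∈ τ. V is open in τ_Q iff π^{-1}(V) ∈ τ.
  V = {}: π^{-1}(V) = ∅ ∈ τ ✓.
  V = {[C]}: π^{-1}(V) = {C} ∈ τ ✓.
  V = {[D=E]}: π^{-1}(V) = {D, E} ∉ τ ✗.
  V = {[C], [D=E]}: π^{-1}(V) = {C, D, E} ∈ τ ✓.
Open sets in the quotient: τ_Q = {{}, {[C]}, {[C], [D=E]}} (3 elements).


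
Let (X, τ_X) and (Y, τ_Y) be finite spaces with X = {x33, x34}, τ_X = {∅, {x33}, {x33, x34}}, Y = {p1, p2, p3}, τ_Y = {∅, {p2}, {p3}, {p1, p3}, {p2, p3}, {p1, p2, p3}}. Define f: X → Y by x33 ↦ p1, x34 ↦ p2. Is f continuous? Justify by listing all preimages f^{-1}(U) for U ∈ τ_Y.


f is NOT continuous.

Compute f^{-1}(U) for each U ∈ τ_Y:
  U = ∅: f^{-1}(U) = ∅ ∈ τ_X ✓.
  U = {p2}: f^{-1}(U) = {x34} ∉ τ_X ✗.
  U = {p3}: f^{-1}(U) = ∅ ∈ τ_X ✓.
  U = {p1, p3}: f^{-1}(U) = {x33} ∈ τ_X ✓.
  U = {p2, p3}: f^{-1}(U) = {x34} ∉ τ_X ✗.
  U = {p1, p2, p3}: f^{-1}(U) = {x33, x34} ∈ τ_X ✓.
Found U = {p2} with f^{-1}(U) = {x34} not in τ_X. Therefore f is NOT continuous.


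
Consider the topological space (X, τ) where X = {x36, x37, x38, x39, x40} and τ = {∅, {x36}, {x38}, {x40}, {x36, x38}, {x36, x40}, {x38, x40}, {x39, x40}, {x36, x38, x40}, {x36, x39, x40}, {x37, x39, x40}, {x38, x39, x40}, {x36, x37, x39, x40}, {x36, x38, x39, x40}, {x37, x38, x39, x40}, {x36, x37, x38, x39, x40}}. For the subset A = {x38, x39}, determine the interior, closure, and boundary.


int(A) = {x38}, cl(A) = {x37, x38, x39}, ∂A = {x37, x39}.

Closed sets in (X, τ) are complements of opens:
  closed(X, τ) = {∅, {x36}, {x37}, {x38}, {x36, x37}, {x36, x38}, {x37, x38}, {x37, x39}, {x36, x37, x38}, {x36, x37, x39}, {x37, x38, x39}, {x37, x39, x40}, {x36, x37, x38, x39}, {x36, x37, x39, x40}, {x37, x38, x39, x40}, {x36, x37, x38, x39, x40}}.
int(A) = ⋃ {U ∈ τ : U ⊆ A}. Opens contained in A: ∅, {x38}.
Taking the union of these: int(A) = {x38}.
cl(A) = ⋂ {C closed : A ⊆ C}. Closed sets containing A: {x37, x38, x39}, {x36, x37, x38, x39}, {x37, x38, x39, x40}, {x36, x37, x38, x39, x40}.
Intersecting these: cl(A) = {x37, x38, x39}.
∂A = cl(A) ∖ int(A) = {x37, x38, x39} ∖ {x38} = {x37, x39}.


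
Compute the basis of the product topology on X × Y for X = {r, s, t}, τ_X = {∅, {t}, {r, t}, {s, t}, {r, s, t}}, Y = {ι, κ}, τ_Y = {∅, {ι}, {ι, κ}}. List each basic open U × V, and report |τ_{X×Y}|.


Basis B = {∅ × ∅, {t} × {ι}, {r, t} × {ι}, {s, t} × {ι}, {t} × {ι, κ}, {r, s, t} × {ι}, {r, t} × {ι, κ}, {s, t} × {ι, κ}, {r, s, t} × {ι, κ}}; |τ_{X×Y}| = 14.

Enumerate products U × V with U ∈ τ_X, V ∈ τ_Y (deduplicated):
  ∅ × ∅ = {} (∅)
  {t} × {ι} = {(t,ι)}
  {r, t} × {ι} = {(r,ι), (t,ι)}
  {s, t} × {ι} = {(s,ι), (t,ι)}
  {t} × {ι, κ} = {(t,ι), (t,κ)}
  {r, s, t} × {ι} = {(r,ι), (s,ι), (t,ι)}
  {r, t} × {ι, κ} = {(r,ι), (r,κ), (t,ι), (t,κ)}
  {s, t} × {ι, κ} = {(s,ι), (s,κ), (t,ι), (t,κ)}
  {r, s, t} × {ι, κ} = {(r,ι), (r,κ), (s,ι), (s,κ), (t,ι), (t,κ)}
These 9 distinct sets form the basis B.
Close under arbitrary unions to get τ_{X×Y}; counting gives |τ_{X×Y}| = 14.


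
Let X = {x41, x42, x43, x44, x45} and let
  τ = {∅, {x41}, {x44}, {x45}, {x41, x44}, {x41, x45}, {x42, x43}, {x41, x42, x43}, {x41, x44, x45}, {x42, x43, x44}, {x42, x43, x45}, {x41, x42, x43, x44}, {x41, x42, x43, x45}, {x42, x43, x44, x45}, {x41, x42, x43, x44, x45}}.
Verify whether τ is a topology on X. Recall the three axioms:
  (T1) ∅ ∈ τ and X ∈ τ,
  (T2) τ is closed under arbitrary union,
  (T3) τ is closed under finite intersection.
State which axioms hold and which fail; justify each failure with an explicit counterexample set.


τ is NOT a topology on X.

Axiom (T1): ∅ ∈ τ? Yes; X ∈ τ? Yes.
Axiom (T2/T3): check pairwise unions and intersections of members of τ.
Counterexample for (T2): {x44} ∪ {x45} = {x44, x45} ∉ τ. Therefore τ is NOT a topology.


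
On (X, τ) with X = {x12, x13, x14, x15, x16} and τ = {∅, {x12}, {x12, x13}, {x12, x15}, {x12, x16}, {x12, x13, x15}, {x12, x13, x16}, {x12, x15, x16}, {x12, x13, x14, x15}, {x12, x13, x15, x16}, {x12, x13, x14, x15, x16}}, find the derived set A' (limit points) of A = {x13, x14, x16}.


A' = {x14}

For each x ∈ X, list the open sets U ∈ τ with x ∈ U, then check whether U ∩ (A ∖ {x}) ≠ ∅ for every such U.
  x = x12: open {x12} ∋ x has {x12} ∩ (A ∖ {x12}) = ∅, so x is NOT a limit point.
  x = x13: open {x12, x13} ∋ x has {x12, x13} ∩ (A ∖ {x13}) = ∅, so x is NOT a limit point.
  x = x14: opens ∋ x are {x12, x13, x14, x15}, {x12, x13, x14, x15, x16}; each meets A ∖ {x14}, so x IS a limit point.
  x = x15: open {x12, x15} ∋ x has {x12, x15} ∩ (A ∖ {x15}) = ∅, so x is NOT a limit point.
  x = x16: open {x12, x16} ∋ x has {x12, x16} ∩ (A ∖ {x16}) = ∅, so x is NOT a limit point.
Collecting: A' = {x14}.


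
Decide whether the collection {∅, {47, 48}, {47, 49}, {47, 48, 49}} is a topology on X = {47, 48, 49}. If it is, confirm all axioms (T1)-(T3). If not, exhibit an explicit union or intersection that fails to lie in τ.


τ is NOT a topology on X.

Axiom (T1): ∅ ∈ τ? Yes; X ∈ τ? Yes.
Axiom (T2/T3): check pairwise unions and intersections of members of τ.
Counterexample for (T3): {47, 48} ∩ {47, 49} = {47} ∉ τ. Therefore τ is NOT a topology.


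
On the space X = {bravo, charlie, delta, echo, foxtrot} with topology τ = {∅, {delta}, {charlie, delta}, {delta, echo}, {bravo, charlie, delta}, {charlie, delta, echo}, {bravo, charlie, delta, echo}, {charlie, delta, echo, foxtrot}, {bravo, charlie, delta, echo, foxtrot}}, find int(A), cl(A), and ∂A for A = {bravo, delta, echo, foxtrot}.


int(A) = {delta, echo}, cl(A) = {bravo, charlie, delta, echo, foxtrot}, ∂A = {bravo, charlie, foxtrot}.

Closed sets in (X, τ) are complements of opens:
  closed(X, τ) = {∅, {bravo}, {foxtrot}, {bravo, foxtrot}, {echo, foxtrot}, {bravo, charlie, foxtrot}, {bravo, echo, foxtrot}, {bravo, charlie, echo, foxtrot}, {bravo, charlie, delta, echo, foxtrot}}.
int(A) = ⋃ {U ∈ τ : U ⊆ A}. Opens contained in A: ∅, {delta}, {delta, echo}.
Taking the union of these: int(A) = {delta, echo}.
cl(A) = ⋂ {C closed : A ⊆ C}. Closed sets containing A: {bravo, charlie, delta, echo, foxtrot}.
Intersecting these: cl(A) = {bravo, charlie, delta, echo, foxtrot}.
∂A = cl(A) ∖ int(A) = {bravo, charlie, delta, echo, foxtrot} ∖ {delta, echo} = {bravo, charlie, foxtrot}.


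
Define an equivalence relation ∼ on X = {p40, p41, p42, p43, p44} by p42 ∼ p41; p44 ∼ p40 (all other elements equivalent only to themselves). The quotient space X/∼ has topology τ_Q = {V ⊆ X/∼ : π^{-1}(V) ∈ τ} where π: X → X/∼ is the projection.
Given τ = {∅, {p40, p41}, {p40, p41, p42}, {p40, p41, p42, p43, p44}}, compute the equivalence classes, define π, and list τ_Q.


X/∼ = {[p40=p44], [p41=p42], [p43]}; |τ_Q| = 2.

Equivalence classes: [p40=p44], [p41=p42], [p43].
Quotient map π: X → X/∼ sends p40 ↦ [p40=p44], p41 ↦ [p41=p42], p42 ↦ [p41=p42], p43 ↦ [p43], p44 ↦ [p40=p44].
For each subset V ⊆ X/∼, compute π^{-1}(V) ⊆ X and check whether π^{-1}(V) ∈ τ. V is open in τ_Q iff π^{-1}(V) ∈ τ.
  V = {}: π^{-1}(V) = ∅ ∈ τ ✓.
  V = {[p40=p44]}: π^{-1}(V) = {p40, p44} ∉ τ ✗.
  V = {[p41=p42]}: π^{-1}(V) = {p41, p42} ∉ τ ✗.
  V = {[p40=p44], [p41=p42]}: π^{-1}(V) = {p40, p41, p42, p44} ∉ τ ✗.
  V = {[p43]}: π^{-1}(V) = {p43} ∉ τ ✗.
  V = {[p40=p44], [p43]}: π^{-1}(V) = {p40, p43, p44} ∉ τ ✗.
  V = {[p41=p42], [p43]}: π^{-1}(V) = {p41, p42, p43} ∉ τ ✗.
  V = {[p40=p44], [p41=p42], [p43]}: π^{-1}(V) = {p40, p41, p42, p43, p44} ∈ τ ✓.
Open sets in the quotient: τ_Q = {{}, {[p40=p44], [p41=p42], [p43]}} (2 elements).


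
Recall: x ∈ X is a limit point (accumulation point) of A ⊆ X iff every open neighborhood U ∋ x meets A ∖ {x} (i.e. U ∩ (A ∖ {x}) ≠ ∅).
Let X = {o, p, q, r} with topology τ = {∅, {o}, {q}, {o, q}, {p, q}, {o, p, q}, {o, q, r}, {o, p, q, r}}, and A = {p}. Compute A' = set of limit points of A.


A' = ∅

For each x ∈ X, list the open sets U ∈ τ with x ∈ U, then check whether U ∩ (A ∖ {x}) ≠ ∅ for every such U.
  x = o: open {o} ∋ x has {o} ∩ (A ∖ {o}) = ∅, so x is NOT a limit point.
  x = p: open {p, q} ∋ x has {p, q} ∩ (A ∖ {p}) = ∅, so x is NOT a limit point.
  x = q: open {q} ∋ x has {q} ∩ (A ∖ {q}) = ∅, so x is NOT a limit point.
  x = r: open {o, q, r} ∋ x has {o, q, r} ∩ (A ∖ {r}) = ∅, so x is NOT a limit point.
Collecting: A' = ∅.


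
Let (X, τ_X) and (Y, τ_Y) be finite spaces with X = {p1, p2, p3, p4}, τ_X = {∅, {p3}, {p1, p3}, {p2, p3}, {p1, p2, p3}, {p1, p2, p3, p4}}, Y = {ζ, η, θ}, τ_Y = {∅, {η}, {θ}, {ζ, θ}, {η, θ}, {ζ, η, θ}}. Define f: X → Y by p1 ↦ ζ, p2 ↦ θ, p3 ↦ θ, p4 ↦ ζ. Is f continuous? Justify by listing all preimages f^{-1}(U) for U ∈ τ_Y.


f IS continuous.

Compute f^{-1}(U) for each U ∈ τ_Y:
  U = ∅: f^{-1}(U) = ∅ ∈ τ_X ✓.
  U = {η}: f^{-1}(U) = ∅ ∈ τ_X ✓.
  U = {θ}: f^{-1}(U) = {p2, p3} ∈ τ_X ✓.
  U = {ζ, θ}: f^{-1}(U) = {p1, p2, p3, p4} ∈ τ_X ✓.
  U = {η, θ}: f^{-1}(U) = {p2, p3} ∈ τ_X ✓.
  U = {ζ, η, θ}: f^{-1}(U) = {p1, p2, p3, p4} ∈ τ_X ✓.
Every preimage lies in τ_X, so f IS continuous.
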